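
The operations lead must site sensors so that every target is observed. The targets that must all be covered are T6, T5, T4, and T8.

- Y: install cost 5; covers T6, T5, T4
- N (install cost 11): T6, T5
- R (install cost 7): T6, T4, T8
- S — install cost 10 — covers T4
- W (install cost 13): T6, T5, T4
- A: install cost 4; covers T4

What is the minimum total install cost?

Choose Y and R: together they cover T6, T5, T4, T8 — every target.
Total install cost: 5 + 7 = 12.
No cover costs less than 12.

12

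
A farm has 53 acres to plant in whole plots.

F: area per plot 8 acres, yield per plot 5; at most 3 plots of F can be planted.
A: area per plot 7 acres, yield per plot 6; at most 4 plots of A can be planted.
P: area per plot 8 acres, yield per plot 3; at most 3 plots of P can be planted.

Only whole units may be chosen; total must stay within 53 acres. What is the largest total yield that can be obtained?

39

Take 3×F and 4×A: area 52 ≤ 53, yield 3·5 + 4·6 = 39.
A has the best ratio (6/7) and is taken to its limit of 4; remaining capacity is filled optimally with the others.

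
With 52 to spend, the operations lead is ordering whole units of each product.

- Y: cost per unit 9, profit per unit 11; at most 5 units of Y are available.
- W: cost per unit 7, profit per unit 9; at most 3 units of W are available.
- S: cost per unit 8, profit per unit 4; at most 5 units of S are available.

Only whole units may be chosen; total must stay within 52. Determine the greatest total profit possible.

64

This is a bounded integer knapsack.
W has the best ratio (9/7); taking only W gives at most 3×9 = 27 (stopped by the supply cap of 3).
Mixing does better — 5×Y and 1×W: cost 52 ≤ 52, profit 5·11 + 1·9 = 64.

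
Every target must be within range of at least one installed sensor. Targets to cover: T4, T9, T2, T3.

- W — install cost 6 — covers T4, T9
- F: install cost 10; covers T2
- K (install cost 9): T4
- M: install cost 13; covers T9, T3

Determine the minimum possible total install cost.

Choose W, F, and M: together they cover T4, T9, T2, T3 — every target.
Total install cost: 6 + 10 + 13 = 29.
No cover costs less than 29.

29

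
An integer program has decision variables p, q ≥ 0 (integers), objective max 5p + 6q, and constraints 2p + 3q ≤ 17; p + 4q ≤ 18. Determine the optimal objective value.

Relaxing integrality, the LP optimum is 42.50 at (p,q) = (8.5, 0), which is not an integer point.
(p,q)=(7,1): 2·7+3·1=17≤17, 1·7+4·1=11≤18, objective 41.
(p,q)=(8,0): 2·8+3·0=16≤17, 1·8+4·0=8≤18, objective 40.
(p,q)=(6,1): 2·6+3·1=15≤17, 1·6+4·1=10≤18, objective 36.
(p,q)=(7,0): 2·7+3·0=14≤17, 1·7+4·0=7≤18, objective 35.
Maximum is 41 at (p,q)=(7,1).

41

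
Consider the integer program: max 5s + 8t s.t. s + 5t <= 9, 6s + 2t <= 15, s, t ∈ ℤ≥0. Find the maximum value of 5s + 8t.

The continuous relaxation peaks at (2.04, 1.39) with value 21.32; rounding to a feasible lattice point costs some objective.
(s,t)=(2,1): 1·2+5·1=7≤9, 6·2+2·1=14≤15, objective 18.
(s,t)=(1,1): 1·1+5·1=6≤9, 6·1+2·1=8≤15, objective 13.
(s,t)=(2,0): 1·2+5·0=2≤9, 6·2+2·0=12≤15, objective 10.
The best lattice point is (2,1), giving 18.

18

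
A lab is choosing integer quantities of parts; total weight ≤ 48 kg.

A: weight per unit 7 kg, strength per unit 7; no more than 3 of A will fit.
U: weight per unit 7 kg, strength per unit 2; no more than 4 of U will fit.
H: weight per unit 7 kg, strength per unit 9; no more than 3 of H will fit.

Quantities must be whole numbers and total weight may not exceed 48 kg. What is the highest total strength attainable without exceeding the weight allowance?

3×A and 3×H: weight 42 ≤ 48, strength 3·7 + 3·9 = 48.
2×A, 1×U, and 3×H: weight 42 ≤ 48, strength 2·7 + 1·2 + 3·9 = 43.
Best is 48.

48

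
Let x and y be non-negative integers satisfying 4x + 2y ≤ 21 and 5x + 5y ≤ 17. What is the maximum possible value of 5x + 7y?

The continuous relaxation peaks at (0, 3.4) with value 23.80; rounding to a feasible lattice point costs some objective.
(x,y)=(0,3): 4·0+2·3=6≤21, 5·0+5·3=15≤17, objective 21.
(x,y)=(1,2): 4·1+2·2=8≤21, 5·1+5·2=15≤17, objective 19.
(x,y)=(0,2): 4·0+2·2=4≤21, 5·0+5·2=10≤17, objective 14.
Maximum is 21 at (x,y)=(0,3).

21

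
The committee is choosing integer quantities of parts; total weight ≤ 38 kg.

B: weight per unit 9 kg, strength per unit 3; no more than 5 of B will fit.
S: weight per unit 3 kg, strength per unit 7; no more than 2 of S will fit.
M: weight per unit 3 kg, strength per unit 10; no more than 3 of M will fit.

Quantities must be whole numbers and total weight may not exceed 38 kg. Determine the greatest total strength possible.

50

This is a bounded integer knapsack.
M has the best ratio (10/3); taking only M gives at most 3×10 = 30 (stopped by the supply cap of 3).
Mixing does better — 2×B, 2×S, and 3×M: weight 33 ≤ 38, strength 2·3 + 2·7 + 3·10 = 50.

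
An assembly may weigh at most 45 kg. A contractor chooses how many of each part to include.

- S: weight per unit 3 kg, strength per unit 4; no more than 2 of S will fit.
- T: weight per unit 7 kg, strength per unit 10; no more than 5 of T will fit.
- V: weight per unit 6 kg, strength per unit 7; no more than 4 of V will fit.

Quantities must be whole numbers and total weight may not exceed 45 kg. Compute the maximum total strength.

61

This is a bounded integer knapsack.
T has the best ratio (10/7); taking only T gives at most 5×10 = 50 (stopped by the supply cap of 5).
Mixing does better — 1×S, 5×T, and 1×V: weight 44 ≤ 45, strength 1·4 + 5·10 + 1·7 = 61.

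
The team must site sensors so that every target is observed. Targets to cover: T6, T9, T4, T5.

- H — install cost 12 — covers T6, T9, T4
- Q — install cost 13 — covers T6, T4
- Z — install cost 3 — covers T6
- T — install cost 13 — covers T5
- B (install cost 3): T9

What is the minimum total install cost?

This is an integer covering problem.
The greedy cost-per-new-target heuristic would pick Z, B, H, and T for 31, but a cheaper cover exists.
Choose H and T: together they cover T6, T9, T4, T5 — every target.
Total install cost: 12 + 13 = 25.
No cover costs less than 25.

25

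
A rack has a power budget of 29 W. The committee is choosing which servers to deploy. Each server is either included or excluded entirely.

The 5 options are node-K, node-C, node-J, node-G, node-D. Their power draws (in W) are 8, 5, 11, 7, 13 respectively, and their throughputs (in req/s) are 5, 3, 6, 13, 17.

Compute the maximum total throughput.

Treat it as a binary knapsack problem.
node-K + node-G + node-D: power draw 8 + 7 + 13 = 28 ≤ 29, throughput 5 + 13 + 17 = 35.
node-C + node-G + node-D: power draw 5 + 7 + 13 = 25 ≤ 29, throughput 3 + 13 + 17 = 33.
Best is node-K, node-G, and node-D with total throughput 35.

35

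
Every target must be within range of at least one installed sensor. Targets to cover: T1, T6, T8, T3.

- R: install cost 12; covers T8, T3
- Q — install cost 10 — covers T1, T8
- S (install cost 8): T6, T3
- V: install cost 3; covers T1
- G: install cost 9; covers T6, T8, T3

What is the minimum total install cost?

This is a weighted set-cover instance.
Choose V and G: together they cover T1, T6, T8, T3 — every target.
Total install cost: 3 + 9 = 12.
No cover costs less than 12.

12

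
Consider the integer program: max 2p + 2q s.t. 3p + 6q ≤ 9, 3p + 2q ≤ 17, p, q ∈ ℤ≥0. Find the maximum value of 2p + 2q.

(p,q)=(3,0): 3·3+6·0=9≤9, 3·3+2·0=9≤17, objective 6.
(p,q)=(2,0): 3·2+6·0=6≤9, 3·2+2·0=6≤17, objective 4.
The best lattice point is (3,0), giving 6.

6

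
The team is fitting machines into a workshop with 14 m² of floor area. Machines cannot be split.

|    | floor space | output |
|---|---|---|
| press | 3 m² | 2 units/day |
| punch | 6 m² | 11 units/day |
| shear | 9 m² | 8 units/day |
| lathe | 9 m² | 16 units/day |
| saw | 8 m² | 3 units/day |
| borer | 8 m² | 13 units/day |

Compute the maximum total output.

24

Allowing fractional choices, the relaxed optimum would be about 25.2, but machines are indivisible.
press + lathe: floor space 3 + 9 = 12 ≤ 14, output 2 + 16 = 18.
punch + borer: floor space 6 + 8 = 14 ≤ 14, output 11 + 13 = 24.
lathe: floor space 9 ≤ 14, output 16.
Best is punch and borer with total output 24.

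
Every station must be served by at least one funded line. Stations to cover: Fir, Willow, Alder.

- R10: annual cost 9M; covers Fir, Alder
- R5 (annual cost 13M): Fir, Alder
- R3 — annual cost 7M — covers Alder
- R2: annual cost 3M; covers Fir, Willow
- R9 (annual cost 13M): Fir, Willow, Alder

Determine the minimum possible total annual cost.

Choose R3 and R2: together they cover Fir, Willow, Alder — every station.
Total annual cost: 7 + 3 = 10.
No cover costs less than 10.

10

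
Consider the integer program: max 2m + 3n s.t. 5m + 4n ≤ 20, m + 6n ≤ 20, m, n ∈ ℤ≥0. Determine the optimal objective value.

11

(m,n)=(1,3) is feasible, giving 11.
(m,n)=(2,2) is feasible, giving 10.
(m,n)=(0,3) is feasible, giving 9.
The best lattice point is (1,3), giving 11.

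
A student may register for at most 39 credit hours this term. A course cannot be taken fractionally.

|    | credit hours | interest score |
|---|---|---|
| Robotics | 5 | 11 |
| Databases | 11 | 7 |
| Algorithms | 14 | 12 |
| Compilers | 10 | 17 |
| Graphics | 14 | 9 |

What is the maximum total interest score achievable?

40

This is a 0-1 knapsack instance.
Allowing fractional choices, the relaxed optimum would be about 46.4, but courses are indivisible.
Algorithms + Compilers + Graphics: credit hours 14 + 10 + 14 = 38 ≤ 39, interest score 12 + 17 + 9 = 38.
Robotics + Compilers + Graphics: credit hours 5 + 10 + 14 = 29 ≤ 39, interest score 11 + 17 + 9 = 37.
Robotics + Algorithms + Compilers: credit hours 5 + 14 + 10 = 29 ≤ 39, interest score 11 + 12 + 17 = 40.
Best is Robotics, Algorithms, and Compilers with total interest score 40.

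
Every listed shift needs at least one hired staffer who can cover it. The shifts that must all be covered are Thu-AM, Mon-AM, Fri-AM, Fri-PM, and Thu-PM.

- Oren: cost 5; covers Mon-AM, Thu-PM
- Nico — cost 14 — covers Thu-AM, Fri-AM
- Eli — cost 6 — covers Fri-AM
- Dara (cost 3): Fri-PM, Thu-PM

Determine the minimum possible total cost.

Choose Oren, Nico, and Dara: together they cover Thu-AM, Mon-AM, Fri-AM, Fri-PM, Thu-PM — every shift.
Total cost: 5 + 14 + 3 = 22.

22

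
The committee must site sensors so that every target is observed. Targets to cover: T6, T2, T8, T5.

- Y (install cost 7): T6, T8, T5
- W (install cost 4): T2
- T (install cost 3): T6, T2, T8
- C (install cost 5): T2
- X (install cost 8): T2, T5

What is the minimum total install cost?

10

Choose Y and T: together they cover T6, T2, T8, T5 — every target.
Total install cost: 7 + 3 = 10.
No cover costs less than 10.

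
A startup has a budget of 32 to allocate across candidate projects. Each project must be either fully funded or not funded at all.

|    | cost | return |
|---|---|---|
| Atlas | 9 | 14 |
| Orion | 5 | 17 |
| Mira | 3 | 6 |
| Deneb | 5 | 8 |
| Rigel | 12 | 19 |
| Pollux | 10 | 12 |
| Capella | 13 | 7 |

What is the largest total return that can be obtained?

Atlas + Orion + Mira + Deneb + Pollux: cost 9 + 5 + 3 + 5 + 10 = 32 ≤ 32, return 14 + 17 + 6 + 8 + 12 = 57.
Atlas + Orion + Mira + Rigel: cost 9 + 5 + 3 + 12 = 29 ≤ 32, return 14 + 17 + 6 + 19 = 56.
Atlas + Orion + Deneb + Rigel: cost 9 + 5 + 5 + 12 = 31 ≤ 32, return 14 + 17 + 8 + 19 = 58.
Best is Atlas, Orion, Deneb, and Rigel with total return 58.

58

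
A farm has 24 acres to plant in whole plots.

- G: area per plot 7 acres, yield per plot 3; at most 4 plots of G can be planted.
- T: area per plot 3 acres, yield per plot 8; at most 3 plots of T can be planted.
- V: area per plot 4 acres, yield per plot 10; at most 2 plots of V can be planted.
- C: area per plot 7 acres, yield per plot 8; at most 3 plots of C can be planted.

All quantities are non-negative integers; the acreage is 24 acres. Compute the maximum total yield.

3×T, 2×V, and 1×C: area 24 ≤ 24, yield 3·8 + 2·10 + 1·8 = 52.
1×G, 3×T, and 2×V: area 24 ≤ 24, yield 1·3 + 3·8 + 2·10 = 47.
Best is 52.

52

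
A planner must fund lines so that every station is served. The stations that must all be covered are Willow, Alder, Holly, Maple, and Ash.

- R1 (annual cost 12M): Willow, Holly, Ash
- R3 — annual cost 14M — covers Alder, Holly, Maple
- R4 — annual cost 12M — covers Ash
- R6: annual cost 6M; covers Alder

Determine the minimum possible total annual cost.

Choose R1 and R3: together they cover Willow, Alder, Holly, Maple, Ash — every station.
Total annual cost: 12 + 14 = 26.

26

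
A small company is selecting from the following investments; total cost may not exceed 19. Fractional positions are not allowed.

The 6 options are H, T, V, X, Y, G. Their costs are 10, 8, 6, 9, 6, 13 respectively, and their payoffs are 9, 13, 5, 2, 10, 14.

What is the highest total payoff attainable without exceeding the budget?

24

This is an integer program with binary decision variables.
Take Y and G: cost 6 + 13 = 19 ≤ 19, payoff 10 + 14 = 24.
No other feasible combination does better.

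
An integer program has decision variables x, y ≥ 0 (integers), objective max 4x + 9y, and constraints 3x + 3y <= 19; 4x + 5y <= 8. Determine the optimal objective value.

9

(x,y)=(0,1): 3·0+3·1=3≤19, 4·0+5·1=5≤8, objective 9.
(x,y)=(1,0): 3·1+3·0=3≤19, 4·1+5·0=4≤8, objective 4.
(x,y)=(0,0): 3·0+3·0=0≤19, 4·0+5·0=0≤8, objective 0.
The best lattice point is (0,1), giving 9.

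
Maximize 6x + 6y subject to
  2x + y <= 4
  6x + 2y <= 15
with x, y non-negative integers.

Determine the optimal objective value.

(x,y)=(0,4): 2·0+1·4=4≤4, 6·0+2·4=8≤15, objective 24.
(x,y)=(0,3): 2·0+1·3=3≤4, 6·0+2·3=6≤15, objective 18.
No feasible integer point exceeds 24.

24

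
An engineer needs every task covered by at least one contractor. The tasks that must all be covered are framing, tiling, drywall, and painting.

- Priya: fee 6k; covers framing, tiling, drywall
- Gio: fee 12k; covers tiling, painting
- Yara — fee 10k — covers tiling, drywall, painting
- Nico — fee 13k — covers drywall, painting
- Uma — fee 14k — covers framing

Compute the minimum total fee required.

16

This is a weighted set-cover instance.
Choose Priya and Yara: together they cover framing, tiling, drywall, painting — every task.
Total fee: 6 + 10 = 16.
No cover costs less than 16.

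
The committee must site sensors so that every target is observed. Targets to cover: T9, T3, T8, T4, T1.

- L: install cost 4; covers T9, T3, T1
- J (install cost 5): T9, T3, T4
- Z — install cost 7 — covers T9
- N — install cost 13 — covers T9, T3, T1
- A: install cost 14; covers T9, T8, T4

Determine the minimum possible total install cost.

18

This is a weighted set-cover instance.
The greedy cost-per-new-target heuristic would pick L, J, and A for 23, but a cheaper cover exists.
Choose L and A: together they cover T9, T3, T8, T4, T1 — every target.
Total install cost: 4 + 14 = 18.
No cover costs less than 18.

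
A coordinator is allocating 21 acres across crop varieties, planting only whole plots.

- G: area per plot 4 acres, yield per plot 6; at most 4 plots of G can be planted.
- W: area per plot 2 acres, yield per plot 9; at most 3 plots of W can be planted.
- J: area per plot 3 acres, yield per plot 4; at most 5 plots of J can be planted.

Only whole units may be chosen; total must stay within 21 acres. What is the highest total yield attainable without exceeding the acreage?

49

W has the best ratio (9/2); taking only W gives at most 3×9 = 27 (stopped by the supply cap of 3).
Mixing does better — 3×G, 3×W, and 1×J: area 21 ≤ 21, yield 3·6 + 3·9 + 1·4 = 49.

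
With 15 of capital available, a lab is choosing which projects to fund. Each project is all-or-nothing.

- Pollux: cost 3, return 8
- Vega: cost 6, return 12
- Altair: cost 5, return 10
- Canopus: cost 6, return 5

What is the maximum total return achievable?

30

Allowing fractional choices, the relaxed optimum would be about 30.8, but projects are indivisible.
Pollux + Vega + Canopus: cost 3 + 6 + 6 = 15 ≤ 15, return 8 + 12 + 5 = 25.
Pollux + Vega + Altair: cost 3 + 6 + 5 = 14 ≤ 15, return 8 + 12 + 10 = 30.
Pollux + Altair + Canopus: cost 3 + 5 + 6 = 14 ≤ 15, return 8 + 10 + 5 = 23.
Best is Pollux, Vega, and Altair with total return 30.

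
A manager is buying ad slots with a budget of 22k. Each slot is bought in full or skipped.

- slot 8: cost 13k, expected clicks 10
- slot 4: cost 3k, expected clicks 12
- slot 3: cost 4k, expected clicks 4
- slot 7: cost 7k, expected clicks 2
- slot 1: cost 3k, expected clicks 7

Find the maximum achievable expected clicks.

29

This is an integer program with binary decision variables.
Allowing fractional choices, the relaxed optimum would be about 32.2, but ad slots are indivisible.
slot 8 + slot 4 + slot 1: cost 13 + 3 + 3 = 19 ≤ 22, expected clicks 10 + 12 + 7 = 29.
slot 8 + slot 4 + slot 3: cost 13 + 3 + 4 = 20 ≤ 22, expected clicks 10 + 12 + 4 = 26.
Best is slot 8, slot 4, and slot 1 with total expected clicks 29.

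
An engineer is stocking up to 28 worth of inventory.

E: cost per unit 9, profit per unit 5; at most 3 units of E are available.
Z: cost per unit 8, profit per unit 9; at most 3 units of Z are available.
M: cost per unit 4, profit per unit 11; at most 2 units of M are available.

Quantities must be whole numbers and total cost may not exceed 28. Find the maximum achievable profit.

40

This is a bounded integer knapsack.
3×Z and 1×M: cost 28 ≤ 28, profit 3·9 + 1·11 = 38.
2×Z and 2×M: cost 24 ≤ 28, profit 2·9 + 2·11 = 40.
Best is 40.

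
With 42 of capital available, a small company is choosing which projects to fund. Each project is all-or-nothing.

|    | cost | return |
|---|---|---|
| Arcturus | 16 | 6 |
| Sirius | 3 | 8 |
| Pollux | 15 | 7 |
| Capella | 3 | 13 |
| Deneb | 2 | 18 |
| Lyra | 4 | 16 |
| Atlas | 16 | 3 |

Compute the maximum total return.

Allowing fractional choices, the relaxed optimum would be about 67.6, but projects are indivisible.
Arcturus + Sirius + Capella + Deneb + Lyra: cost 16 + 3 + 3 + 2 + 4 = 28 ≤ 42, return 6 + 8 + 13 + 18 + 16 = 61.
Sirius + Pollux + Capella + Deneb + Lyra: cost 3 + 15 + 3 + 2 + 4 = 27 ≤ 42, return 8 + 7 + 13 + 18 + 16 = 62.
Arcturus + Pollux + Capella + Deneb + Lyra: cost 16 + 15 + 3 + 2 + 4 = 40 ≤ 42, return 6 + 7 + 13 + 18 + 16 = 60.
Best is Sirius, Pollux, Capella, Deneb, and Lyra with total return 62.

62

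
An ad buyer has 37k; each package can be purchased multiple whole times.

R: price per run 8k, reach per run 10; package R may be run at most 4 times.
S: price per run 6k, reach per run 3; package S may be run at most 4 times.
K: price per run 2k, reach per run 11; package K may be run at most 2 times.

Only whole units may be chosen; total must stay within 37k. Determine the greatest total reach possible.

K has the best ratio (11/2); taking only K gives at most 2×11 = 22 (stopped by the supply cap of 2).
Mixing does better — 4×R and 2×K: price 36 ≤ 37, reach 4·10 + 2·11 = 62.

62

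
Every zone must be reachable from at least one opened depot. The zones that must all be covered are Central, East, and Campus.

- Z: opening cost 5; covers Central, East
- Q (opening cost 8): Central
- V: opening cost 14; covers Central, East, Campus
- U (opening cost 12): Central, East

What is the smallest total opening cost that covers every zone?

14

This is an integer covering problem.
V alone covers Central, East, Campus — every zone.
Total opening cost: 14.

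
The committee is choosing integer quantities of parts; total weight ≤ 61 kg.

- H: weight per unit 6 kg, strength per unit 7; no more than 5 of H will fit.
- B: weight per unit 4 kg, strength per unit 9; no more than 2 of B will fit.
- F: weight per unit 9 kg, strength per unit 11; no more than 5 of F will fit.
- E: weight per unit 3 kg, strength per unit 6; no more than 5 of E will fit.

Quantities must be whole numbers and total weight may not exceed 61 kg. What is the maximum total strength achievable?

92

This is a bounded integer knapsack.
Take 2×B, 4×F, and 5×E: weight 59 ≤ 61, strength 2·9 + 4·11 + 5·6 = 92.
B has the best ratio (9/4) and is taken to its limit of 2; remaining capacity is filled optimally with the others.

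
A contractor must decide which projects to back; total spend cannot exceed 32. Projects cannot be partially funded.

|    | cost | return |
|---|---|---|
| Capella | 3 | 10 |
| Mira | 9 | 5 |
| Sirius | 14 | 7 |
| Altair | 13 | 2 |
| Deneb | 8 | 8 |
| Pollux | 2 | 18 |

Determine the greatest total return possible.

43

Capella + Mira + Deneb + Pollux: cost 3 + 9 + 8 + 2 = 22 ≤ 32, return 10 + 5 + 8 + 18 = 41.
Capella + Mira + Sirius + Pollux: cost 3 + 9 + 14 + 2 = 28 ≤ 32, return 10 + 5 + 7 + 18 = 40.
Capella + Sirius + Deneb + Pollux: cost 3 + 14 + 8 + 2 = 27 ≤ 32, return 10 + 7 + 8 + 18 = 43.
Best is Capella, Sirius, Deneb, and Pollux with total return 43.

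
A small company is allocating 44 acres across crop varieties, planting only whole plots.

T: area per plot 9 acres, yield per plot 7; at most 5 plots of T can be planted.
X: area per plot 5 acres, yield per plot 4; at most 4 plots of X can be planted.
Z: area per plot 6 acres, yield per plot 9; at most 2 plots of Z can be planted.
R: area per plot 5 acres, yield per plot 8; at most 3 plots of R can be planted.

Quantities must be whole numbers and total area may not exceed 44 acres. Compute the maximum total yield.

54

1×T, 1×X, 2×Z, and 3×R: area 41 ≤ 44, yield 1·7 + 1·4 + 2·9 + 3·8 = 53.
3×X, 2×Z, and 3×R: area 42 ≤ 44, yield 3·4 + 2·9 + 3·8 = 54.
Best is 54.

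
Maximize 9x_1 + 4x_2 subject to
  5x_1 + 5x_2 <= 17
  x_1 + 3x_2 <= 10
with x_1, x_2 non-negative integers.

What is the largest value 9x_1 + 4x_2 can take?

27

The continuous relaxation peaks at (3.4, 0) with value 30.60; rounding to a feasible lattice point costs some objective.
(x_1,x_2)=(3,0): 5·3+5·0=15≤17, 1·3+3·0=3≤10, objective 27.
(x_1,x_2)=(2,1): 5·2+5·1=15≤17, 1·2+3·1=5≤10, objective 22.
No feasible integer point exceeds 27.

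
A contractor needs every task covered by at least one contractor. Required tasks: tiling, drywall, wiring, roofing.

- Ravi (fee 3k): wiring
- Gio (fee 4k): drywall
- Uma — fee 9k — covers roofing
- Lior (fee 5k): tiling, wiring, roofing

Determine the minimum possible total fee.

This is a weighted set-cover instance.
Choose Gio and Lior: together they cover tiling, drywall, wiring, roofing — every task.
Total fee: 4 + 5 = 9.
No cover costs less than 9.

9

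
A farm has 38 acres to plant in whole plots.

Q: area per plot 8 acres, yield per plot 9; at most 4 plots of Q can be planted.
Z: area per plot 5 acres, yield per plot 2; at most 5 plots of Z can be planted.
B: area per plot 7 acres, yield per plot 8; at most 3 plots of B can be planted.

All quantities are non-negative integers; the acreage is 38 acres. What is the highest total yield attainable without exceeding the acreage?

43

This is a bounded integer knapsack.
2×Q and 3×B: area 37 ≤ 38, yield 2·9 + 3·8 = 42.
3×Q and 2×B: area 38 ≤ 38, yield 3·9 + 2·8 = 43.
Best is 43.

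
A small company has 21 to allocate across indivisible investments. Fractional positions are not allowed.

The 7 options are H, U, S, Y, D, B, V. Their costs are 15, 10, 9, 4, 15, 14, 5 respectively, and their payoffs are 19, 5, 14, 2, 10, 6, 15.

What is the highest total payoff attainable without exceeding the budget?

34

Allowing fractional choices, the relaxed optimum would be about 37.9, but investments are indivisible.
S + V: cost 9 + 5 = 14 ≤ 21, payoff 14 + 15 = 29.
H + V: cost 15 + 5 = 20 ≤ 21, payoff 19 + 15 = 34.
S + Y + V: cost 9 + 4 + 5 = 18 ≤ 21, payoff 14 + 2 + 15 = 31.
Best is H and V with total payoff 34.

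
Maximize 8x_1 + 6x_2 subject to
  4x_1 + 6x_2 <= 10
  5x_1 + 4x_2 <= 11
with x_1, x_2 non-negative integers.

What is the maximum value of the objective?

Relaxing integrality, the LP optimum is 17.60 at (x_1,x_2) = (2.2, 0), which is not an integer point.
(x_1,x_2)=(2,0) is feasible, giving 16.
(x_1,x_2)=(1,1) is feasible, giving 14.
(x_1,x_2)=(1,0) is feasible, giving 8.
Maximum is 16 at (x_1,x_2)=(2,0).

16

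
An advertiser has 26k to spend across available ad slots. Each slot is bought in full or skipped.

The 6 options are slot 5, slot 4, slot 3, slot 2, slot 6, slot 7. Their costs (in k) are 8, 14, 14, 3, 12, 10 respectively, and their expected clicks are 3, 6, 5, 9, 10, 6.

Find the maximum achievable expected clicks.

25

This is an integer program with binary decision variables.
Take slot 2, slot 6, and slot 7: cost 3 + 12 + 10 = 25 ≤ 26, expected clicks 9 + 10 + 6 = 25.
No other feasible combination does better.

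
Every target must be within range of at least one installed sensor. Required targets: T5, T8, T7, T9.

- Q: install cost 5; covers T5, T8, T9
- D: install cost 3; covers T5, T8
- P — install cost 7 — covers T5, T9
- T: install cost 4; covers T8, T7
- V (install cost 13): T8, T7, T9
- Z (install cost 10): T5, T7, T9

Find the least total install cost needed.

The greedy cost-per-new-target heuristic would pick D, T, and Q for 12, but a cheaper cover exists.
Choose Q and T: together they cover T5, T8, T7, T9 — every target.
Total install cost: 5 + 4 = 9.
No cover costs less than 9.

9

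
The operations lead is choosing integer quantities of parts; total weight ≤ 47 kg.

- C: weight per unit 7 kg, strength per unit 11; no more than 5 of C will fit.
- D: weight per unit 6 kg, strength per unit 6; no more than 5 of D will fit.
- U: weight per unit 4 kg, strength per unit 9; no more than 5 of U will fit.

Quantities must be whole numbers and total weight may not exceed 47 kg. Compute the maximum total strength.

3×C, 1×D, and 5×U: weight 47 ≤ 47, strength 3·11 + 1·6 + 5·9 = 84.
5×C and 3×U: weight 47 ≤ 47, strength 5·11 + 3·9 = 82.
Best is 84.

84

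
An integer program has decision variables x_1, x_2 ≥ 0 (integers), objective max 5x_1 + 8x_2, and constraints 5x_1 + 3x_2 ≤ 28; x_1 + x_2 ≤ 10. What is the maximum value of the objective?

72

The continuous relaxation peaks at (0, 9.33) with value 74.67; rounding to a feasible lattice point costs some objective.
(x_1,x_2)=(0,9): 5·0+3·9=27≤28, 1·0+1·9=9≤10, objective 72.
(x_1,x_2)=(0,8): 5·0+3·8=24≤28, 1·0+1·8=8≤10, objective 64.
No feasible integer point exceeds 72.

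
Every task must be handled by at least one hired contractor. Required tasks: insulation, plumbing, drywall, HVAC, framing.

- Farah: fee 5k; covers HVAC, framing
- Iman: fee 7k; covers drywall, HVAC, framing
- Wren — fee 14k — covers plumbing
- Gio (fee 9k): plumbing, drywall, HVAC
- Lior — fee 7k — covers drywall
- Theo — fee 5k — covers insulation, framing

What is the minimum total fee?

14

The greedy cost-per-new-task heuristic would pick Iman, Theo, and Gio for 21, but a cheaper cover exists.
Choose Gio and Theo: together they cover insulation, plumbing, drywall, HVAC, framing — every task.
Total fee: 9 + 5 = 14.
No cover costs less than 14.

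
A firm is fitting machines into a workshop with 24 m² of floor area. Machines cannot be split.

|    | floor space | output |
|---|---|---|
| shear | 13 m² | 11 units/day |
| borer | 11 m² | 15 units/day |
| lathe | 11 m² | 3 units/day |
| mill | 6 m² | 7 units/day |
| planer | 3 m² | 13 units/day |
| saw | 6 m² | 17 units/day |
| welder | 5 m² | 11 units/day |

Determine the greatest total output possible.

This is an integer program with binary decision variables.
borer + saw + welder: floor space 11 + 6 + 5 = 22 ≤ 24, output 15 + 17 + 11 = 43.
borer + planer + saw: floor space 11 + 3 + 6 = 20 ≤ 24, output 15 + 13 + 17 = 45.
mill + planer + saw + welder: floor space 6 + 3 + 6 + 5 = 20 ≤ 24, output 7 + 13 + 17 + 11 = 48.
Best is mill, planer, saw, and welder with total output 48.

48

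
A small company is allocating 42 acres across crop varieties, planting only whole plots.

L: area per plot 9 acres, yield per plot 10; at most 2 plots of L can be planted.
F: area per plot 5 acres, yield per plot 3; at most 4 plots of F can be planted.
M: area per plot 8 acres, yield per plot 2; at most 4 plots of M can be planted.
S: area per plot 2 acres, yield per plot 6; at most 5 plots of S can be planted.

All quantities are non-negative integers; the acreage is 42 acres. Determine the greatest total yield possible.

2×L, 1×F, 1×M, and 5×S: area 41 ≤ 42, yield 2·10 + 1·3 + 1·2 + 5·6 = 55.
2×L, 2×F, and 5×S: area 38 ≤ 42, yield 2·10 + 2·3 + 5·6 = 56.
Best is 56.

56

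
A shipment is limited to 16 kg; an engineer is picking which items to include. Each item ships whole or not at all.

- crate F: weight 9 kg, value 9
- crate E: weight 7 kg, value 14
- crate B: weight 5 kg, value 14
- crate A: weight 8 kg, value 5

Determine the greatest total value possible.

28

crate E + crate B: weight 7 + 5 = 12 ≤ 16, value 14 + 14 = 28.
crate F + crate B: weight 9 + 5 = 14 ≤ 16, value 9 + 14 = 23.
Best is crate E and crate B with total value 28.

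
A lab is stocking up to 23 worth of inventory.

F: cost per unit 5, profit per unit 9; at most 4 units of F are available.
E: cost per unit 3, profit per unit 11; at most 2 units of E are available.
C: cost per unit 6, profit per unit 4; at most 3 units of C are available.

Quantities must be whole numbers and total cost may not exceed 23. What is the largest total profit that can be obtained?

49

E has the best ratio (11/3); taking only E gives at most 2×11 = 22 (stopped by the supply cap of 2).
Mixing does better — 3×F and 2×E: cost 21 ≤ 23, profit 3·9 + 2·11 = 49.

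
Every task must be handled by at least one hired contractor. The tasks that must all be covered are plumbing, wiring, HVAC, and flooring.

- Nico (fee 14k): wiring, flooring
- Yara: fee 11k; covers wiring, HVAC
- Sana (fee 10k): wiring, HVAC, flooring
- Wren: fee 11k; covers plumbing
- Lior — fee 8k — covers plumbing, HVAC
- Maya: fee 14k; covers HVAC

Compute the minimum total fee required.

Choose Sana and Lior: together they cover plumbing, wiring, HVAC, flooring — every task.
Total fee: 10 + 8 = 18.
No cover costs less than 18.

18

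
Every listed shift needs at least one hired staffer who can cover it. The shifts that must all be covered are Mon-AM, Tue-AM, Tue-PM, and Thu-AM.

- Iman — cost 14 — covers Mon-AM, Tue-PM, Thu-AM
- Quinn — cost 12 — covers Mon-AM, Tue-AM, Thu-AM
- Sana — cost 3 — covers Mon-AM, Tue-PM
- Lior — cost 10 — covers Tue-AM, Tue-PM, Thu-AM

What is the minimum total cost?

13

Choose Sana and Lior: together they cover Mon-AM, Tue-AM, Tue-PM, Thu-AM — every shift.
Total cost: 3 + 10 = 13.
No cover costs less than 13.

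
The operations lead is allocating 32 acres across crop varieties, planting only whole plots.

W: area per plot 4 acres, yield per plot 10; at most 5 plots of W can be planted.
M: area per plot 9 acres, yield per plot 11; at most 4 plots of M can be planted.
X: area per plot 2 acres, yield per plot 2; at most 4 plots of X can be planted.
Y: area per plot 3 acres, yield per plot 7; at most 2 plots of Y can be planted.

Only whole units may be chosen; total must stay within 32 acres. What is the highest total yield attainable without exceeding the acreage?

70

This is a bounded integer knapsack.
Take 5×W, 3×X, and 2×Y: area 32 ≤ 32, yield 5·10 + 3·2 + 2·7 = 70.
W has the best ratio (10/4) and is taken to its limit of 5; remaining capacity is filled optimally with the others.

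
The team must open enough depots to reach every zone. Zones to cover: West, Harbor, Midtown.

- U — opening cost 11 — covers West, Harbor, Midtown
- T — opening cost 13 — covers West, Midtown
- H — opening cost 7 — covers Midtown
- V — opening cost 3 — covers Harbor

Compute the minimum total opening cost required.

11

The greedy cost-per-new-zone heuristic would pick V and U for 14, but a cheaper cover exists.
U alone covers West, Harbor, Midtown — every zone.
Total opening cost: 11.
No cover costs less than 11.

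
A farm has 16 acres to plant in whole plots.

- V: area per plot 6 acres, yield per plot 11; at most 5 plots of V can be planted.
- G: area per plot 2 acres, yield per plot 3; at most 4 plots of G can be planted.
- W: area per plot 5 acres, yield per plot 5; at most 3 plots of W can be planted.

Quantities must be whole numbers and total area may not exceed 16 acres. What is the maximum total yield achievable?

V has the best ratio (11/6); taking only V gives at most 2×11 = 22 (stopped by the area limit).
Mixing does better — 2×V and 2×G: area 16 ≤ 16, yield 2·11 + 2·3 = 28.

28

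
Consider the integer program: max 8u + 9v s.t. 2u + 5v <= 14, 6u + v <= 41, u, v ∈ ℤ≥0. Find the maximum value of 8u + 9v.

48

The continuous relaxation peaks at (6.82, 0.0714) with value 55.21; rounding to a feasible lattice point costs some objective.
(u,v)=(6,0): 2·6+5·0=12≤14, 6·6+1·0=36≤41, objective 48.
(u,v)=(5,0): 2·5+5·0=10≤14, 6·5+1·0=30≤41, objective 40.
Maximum is 48 at (u,v)=(6,0).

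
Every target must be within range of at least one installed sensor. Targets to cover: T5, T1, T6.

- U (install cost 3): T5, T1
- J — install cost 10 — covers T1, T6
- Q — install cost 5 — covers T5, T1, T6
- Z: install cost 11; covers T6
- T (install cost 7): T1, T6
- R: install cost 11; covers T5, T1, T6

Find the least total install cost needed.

5

This is a weighted set-cover instance.
The greedy cost-per-new-target heuristic would pick U and Q for 8, but a cheaper cover exists.
Q alone covers T5, T1, T6 — every target.
Total install cost: 5.
No cover costs less than 5.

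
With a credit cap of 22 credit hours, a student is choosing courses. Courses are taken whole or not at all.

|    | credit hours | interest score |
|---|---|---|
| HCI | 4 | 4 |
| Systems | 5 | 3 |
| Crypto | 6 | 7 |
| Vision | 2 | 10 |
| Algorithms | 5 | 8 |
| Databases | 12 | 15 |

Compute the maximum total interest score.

This is a 0-1 knapsack instance.
Allowing fractional choices, the relaxed optimum would be about 36.5, but courses are indivisible.
Vision + Algorithms + Databases: credit hours 2 + 5 + 12 = 19 ≤ 22, interest score 10 + 8 + 15 = 33.
Crypto + Vision + Databases: credit hours 6 + 2 + 12 = 20 ≤ 22, interest score 7 + 10 + 15 = 32.
HCI + Systems + Crypto + Vision + Algorithms: credit hours 4 + 5 + 6 + 2 + 5 = 22 ≤ 22, interest score 4 + 3 + 7 + 10 + 8 = 32.
Best is Vision, Algorithms, and Databases with total interest score 33.

33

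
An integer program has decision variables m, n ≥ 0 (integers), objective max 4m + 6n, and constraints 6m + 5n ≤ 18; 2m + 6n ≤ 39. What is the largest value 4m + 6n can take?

(m,n)=(0,3) is feasible, giving 18.
(m,n)=(1,2) is feasible, giving 16.
(m,n)=(0,2) is feasible, giving 12.
No feasible integer point exceeds 18.

18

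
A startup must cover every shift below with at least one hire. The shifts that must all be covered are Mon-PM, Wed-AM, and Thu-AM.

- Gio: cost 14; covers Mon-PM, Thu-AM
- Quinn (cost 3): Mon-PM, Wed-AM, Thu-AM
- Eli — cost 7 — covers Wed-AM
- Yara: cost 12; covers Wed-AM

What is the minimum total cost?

3

Quinn alone covers Mon-PM, Wed-AM, Thu-AM — every shift.
Total cost: 3.
No cover costs less than 3.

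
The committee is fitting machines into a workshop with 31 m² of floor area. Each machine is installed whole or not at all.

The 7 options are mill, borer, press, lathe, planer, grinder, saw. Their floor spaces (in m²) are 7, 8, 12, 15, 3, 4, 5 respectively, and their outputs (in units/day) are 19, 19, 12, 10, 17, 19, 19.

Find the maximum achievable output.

Allowing fractional choices, the relaxed optimum would be about 97.0, but machines are indivisible.
mill + borer + planer + grinder + saw: floor space 7 + 8 + 3 + 4 + 5 = 27 ≤ 31, output 19 + 19 + 17 + 19 + 19 = 93.
mill + press + planer + grinder + saw: floor space 7 + 12 + 3 + 4 + 5 = 31 ≤ 31, output 19 + 12 + 17 + 19 + 19 = 86.
Best is mill, borer, planer, grinder, and saw with total output 93.

93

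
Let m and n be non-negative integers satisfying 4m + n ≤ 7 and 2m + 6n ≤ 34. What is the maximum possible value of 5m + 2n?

11

The continuous relaxation peaks at (0.364, 5.55) with value 12.91; rounding to a feasible lattice point costs some objective.
(m,n)=(1,3): 4·1+1·3=7≤7, 2·1+6·3=20≤34, objective 11.
(m,n)=(0,5): 4·0+1·5=5≤7, 2·0+6·5=30≤34, objective 10.
Maximum is 11 at (m,n)=(1,3).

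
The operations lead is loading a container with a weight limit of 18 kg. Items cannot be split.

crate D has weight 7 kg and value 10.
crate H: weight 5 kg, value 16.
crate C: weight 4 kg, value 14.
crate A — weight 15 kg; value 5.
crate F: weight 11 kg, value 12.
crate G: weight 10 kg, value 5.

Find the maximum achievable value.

Take crate D, crate H, and crate C: weight 7 + 5 + 4 = 16 ≤ 18, value 10 + 16 + 14 = 40.
No other feasible combination does better.

40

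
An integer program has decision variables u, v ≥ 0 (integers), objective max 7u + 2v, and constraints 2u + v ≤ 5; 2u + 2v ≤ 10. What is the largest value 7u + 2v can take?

16

Relaxing integrality, the LP optimum is 17.50 at (u,v) = (2.5, 0), which is not an integer point.
(u,v)=(2,1) is feasible, giving 16.
(u,v)=(2,0) is feasible, giving 14.
(u,v)=(1,2) is feasible, giving 11.
(u,v)=(1,1) is feasible, giving 9.
Maximum is 16 at (u,v)=(2,1).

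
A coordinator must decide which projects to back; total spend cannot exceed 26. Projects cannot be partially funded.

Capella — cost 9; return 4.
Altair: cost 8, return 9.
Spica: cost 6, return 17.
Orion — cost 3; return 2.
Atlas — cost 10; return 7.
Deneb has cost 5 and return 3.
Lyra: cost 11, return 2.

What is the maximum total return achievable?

Capella + Altair + Spica + Orion: cost 9 + 8 + 6 + 3 = 26 ≤ 26, return 4 + 9 + 17 + 2 = 32.
Altair + Spica + Atlas: cost 8 + 6 + 10 = 24 ≤ 26, return 9 + 17 + 7 = 33.
Best is Altair, Spica, and Atlas with total return 33.

33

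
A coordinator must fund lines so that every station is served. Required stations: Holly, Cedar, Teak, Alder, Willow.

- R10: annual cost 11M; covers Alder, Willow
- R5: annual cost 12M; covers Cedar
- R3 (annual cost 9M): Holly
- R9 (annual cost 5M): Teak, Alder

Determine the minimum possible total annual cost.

37

Choose R10, R5, R3, and R9: together they cover Holly, Cedar, Teak, Alder, Willow — every station.
Total annual cost: 11 + 12 + 9 + 5 = 37.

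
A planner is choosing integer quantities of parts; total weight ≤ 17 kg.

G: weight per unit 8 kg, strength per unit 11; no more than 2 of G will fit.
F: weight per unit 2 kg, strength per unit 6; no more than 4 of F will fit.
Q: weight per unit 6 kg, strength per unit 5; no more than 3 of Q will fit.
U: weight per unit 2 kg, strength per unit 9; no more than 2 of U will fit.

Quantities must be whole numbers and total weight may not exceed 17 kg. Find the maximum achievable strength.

U has the best ratio (9/2); taking only U gives at most 2×9 = 18 (stopped by the supply cap of 2).
Mixing does better — 4×F and 2×U: weight 12 ≤ 17, strength 4·6 + 2·9 = 42.

42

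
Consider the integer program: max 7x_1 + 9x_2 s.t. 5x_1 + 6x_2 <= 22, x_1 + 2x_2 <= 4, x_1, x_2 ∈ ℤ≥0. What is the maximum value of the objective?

(x_1,x_2)=(4,0): 5·4+6·0=20≤22, 1·4+2·0=4≤4, objective 28.
(x_1,x_2)=(3,0): 5·3+6·0=15≤22, 1·3+2·0=3≤4, objective 21.
Maximum is 28 at (x_1,x_2)=(4,0).

28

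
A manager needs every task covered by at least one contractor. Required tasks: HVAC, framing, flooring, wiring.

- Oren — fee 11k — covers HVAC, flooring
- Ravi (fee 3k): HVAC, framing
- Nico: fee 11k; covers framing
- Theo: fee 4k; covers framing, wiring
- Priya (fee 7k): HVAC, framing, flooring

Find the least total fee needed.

This is a weighted set-cover instance.
The greedy cost-per-new-task heuristic would pick Ravi, Theo, and Priya for 14, but a cheaper cover exists.
Choose Theo and Priya: together they cover HVAC, framing, flooring, wiring — every task.
Total fee: 4 + 7 = 11.
No cover costs less than 11.

11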